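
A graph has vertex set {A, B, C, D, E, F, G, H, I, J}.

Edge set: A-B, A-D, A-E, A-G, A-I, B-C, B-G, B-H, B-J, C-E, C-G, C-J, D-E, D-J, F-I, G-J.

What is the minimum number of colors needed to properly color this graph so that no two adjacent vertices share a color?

4

B, C, G, J are pairwise adjacent (a clique of size 4), so at least 4 colors are needed.
4 colors suffice: A=1, B=2, C=4, D=3, E=2, F=1, G=3, H=1, I=2, J=1. Each edge has distinct colors on its endpoints.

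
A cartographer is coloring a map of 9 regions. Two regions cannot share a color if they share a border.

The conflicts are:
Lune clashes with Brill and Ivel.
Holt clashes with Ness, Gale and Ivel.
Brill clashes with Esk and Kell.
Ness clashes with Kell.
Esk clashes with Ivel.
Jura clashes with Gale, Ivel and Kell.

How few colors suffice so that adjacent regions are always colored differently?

3

The cycle Kell-Ness-Holt-Ivel-Jura-Kell has odd length 5, so it cannot be 2-colored; at least 3 colors are needed.
3 colors suffice: Lune=2, Holt=2, Brill=1, Ness=1, Esk=2, Jura=2, Gale=1, Ivel=1, Kell=3. Every pair that conflicts lands in different colors.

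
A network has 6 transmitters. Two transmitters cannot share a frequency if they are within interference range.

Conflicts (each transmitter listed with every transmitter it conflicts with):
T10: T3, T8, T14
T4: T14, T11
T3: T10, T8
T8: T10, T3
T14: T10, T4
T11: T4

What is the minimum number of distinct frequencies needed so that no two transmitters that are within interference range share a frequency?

T10, T3, T8 pairwise conflict, so at least 3 frequencies are needed.
3 frequencies suffice: frequency 1 → {T10, T4}; frequency 2 → {T3, T14, T11}; frequency 3 → {T8}. Each listed conflict is separated.

3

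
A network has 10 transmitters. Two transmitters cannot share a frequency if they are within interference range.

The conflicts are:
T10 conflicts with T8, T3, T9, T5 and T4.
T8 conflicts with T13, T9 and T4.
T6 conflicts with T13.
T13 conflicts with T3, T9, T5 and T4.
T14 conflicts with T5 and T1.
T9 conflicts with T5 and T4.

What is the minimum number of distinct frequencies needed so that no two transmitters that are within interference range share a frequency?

T8, T13, T9, T4 pairwise conflict, so at least 4 frequencies are needed.
4 frequencies suffice: frequency 1 → {T10, T13, T14}; frequency 2 → {T6, T3, T9, T1}; frequency 3 → {T8, T5}; frequency 4 → {T4}. No two conflicting transmitters share a frequency.

4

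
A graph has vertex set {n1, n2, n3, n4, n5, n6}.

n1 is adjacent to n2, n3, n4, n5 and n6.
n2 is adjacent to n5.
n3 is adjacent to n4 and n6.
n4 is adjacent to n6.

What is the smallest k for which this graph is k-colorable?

n1, n3, n4, n6 form a clique, so at least 4 colors are needed.
4 colors suffice: color 1 → {n1}; color 2 → {n3, n5}; color 3 → {n2, n4}; color 4 → {n6}. Every edge joins two different colors.

4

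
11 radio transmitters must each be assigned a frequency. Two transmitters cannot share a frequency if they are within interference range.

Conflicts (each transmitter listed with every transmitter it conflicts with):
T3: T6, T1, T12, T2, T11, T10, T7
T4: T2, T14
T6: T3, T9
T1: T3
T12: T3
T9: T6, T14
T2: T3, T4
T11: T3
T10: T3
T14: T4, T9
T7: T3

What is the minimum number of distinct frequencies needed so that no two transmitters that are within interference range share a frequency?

T4 and T14 conflict, so at least 2 frequencies are needed.
2 frequencies suffice: frequency 1 → {T3, T4, T9}; frequency 2 → {T6, T1, T12, T2, T11, T10, T14, T7}. No two conflicting transmitters share a frequency.

2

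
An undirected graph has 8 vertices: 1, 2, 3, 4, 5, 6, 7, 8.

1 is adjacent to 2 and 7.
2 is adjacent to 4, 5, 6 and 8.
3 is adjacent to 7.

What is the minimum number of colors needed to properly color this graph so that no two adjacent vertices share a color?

1 and 2 are adjacent, so at least 2 colors are needed.
2 colors suffice: 1=blue, 2=red, 3=blue, 4=blue, 5=blue, 6=blue, 7=red, 8=blue. Each edge has distinct colors on its endpoints.

2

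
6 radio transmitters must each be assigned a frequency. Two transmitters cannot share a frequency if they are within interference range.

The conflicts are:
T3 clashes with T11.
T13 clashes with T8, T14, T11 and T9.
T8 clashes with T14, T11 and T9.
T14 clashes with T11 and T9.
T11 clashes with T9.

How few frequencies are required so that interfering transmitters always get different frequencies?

5

T13, T8, T14, T11, T9 are mutually in conflict, so at least 5 frequencies are needed.
A valid assignment using 5 frequencies: T3=2, T13=5, T8=4, T14=2, T11=1, T9=3. Every pair that conflicts lands in different frequencies.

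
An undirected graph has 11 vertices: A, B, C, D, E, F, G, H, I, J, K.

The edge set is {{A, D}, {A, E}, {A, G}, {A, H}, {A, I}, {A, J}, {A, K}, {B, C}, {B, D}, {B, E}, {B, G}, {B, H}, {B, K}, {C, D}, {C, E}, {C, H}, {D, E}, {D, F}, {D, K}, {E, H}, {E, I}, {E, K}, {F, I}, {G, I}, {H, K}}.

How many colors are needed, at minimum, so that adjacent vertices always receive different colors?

B, C, E, H are mutually adjacent (a clique of size 4), so at least 4 colors are needed.
4 colors suffice: color red → {E, F, G, J}; color blue → {A, B}; color green → {D, H, I}; color yellow → {C, K}. No two adjacent vertices share a color.

4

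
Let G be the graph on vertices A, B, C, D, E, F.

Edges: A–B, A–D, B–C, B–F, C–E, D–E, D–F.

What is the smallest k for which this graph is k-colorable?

The cycle B-F-D-E-C-B has odd length 5, so it cannot be 2-colored; at least 3 colors are needed.
One proper 3-coloring: A=2, B=1, C=2, D=1, E=3, F=2. Every edge joins two different colors.

3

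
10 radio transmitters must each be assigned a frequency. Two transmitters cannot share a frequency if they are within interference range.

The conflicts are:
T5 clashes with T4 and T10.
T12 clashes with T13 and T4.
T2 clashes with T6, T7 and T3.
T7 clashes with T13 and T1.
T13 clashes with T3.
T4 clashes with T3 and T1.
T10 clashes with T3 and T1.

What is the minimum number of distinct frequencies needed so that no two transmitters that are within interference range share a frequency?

3

The cycle T7-T2-T3-T10-T1-T7 has odd length 5, so it cannot be 2-colored; at least 3 frequencies are needed.
A valid assignment using 3 frequencies: T5=1, T12=1, T2=2, T6=1, T7=1, T13=2, T4=2, T10=2, T3=1, T1=3. Each listed conflict is separated.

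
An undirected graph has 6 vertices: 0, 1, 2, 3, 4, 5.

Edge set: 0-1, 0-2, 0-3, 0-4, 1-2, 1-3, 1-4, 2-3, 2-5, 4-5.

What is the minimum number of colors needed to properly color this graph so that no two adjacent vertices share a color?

0, 1, 2, 3 are mutually adjacent (a clique of size 4), so at least 4 colors are needed.
4 colors suffice: color a → {2, 4}; color b → {0, 5}; color c → {1}; color d → {3}. Each edge has distinct colors on its endpoints.

4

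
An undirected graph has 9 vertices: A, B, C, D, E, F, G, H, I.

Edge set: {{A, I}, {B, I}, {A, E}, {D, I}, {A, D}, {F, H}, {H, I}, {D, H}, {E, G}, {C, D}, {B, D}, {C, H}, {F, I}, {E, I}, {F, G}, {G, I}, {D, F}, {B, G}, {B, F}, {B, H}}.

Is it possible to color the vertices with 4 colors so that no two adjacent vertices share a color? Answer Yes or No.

B, D, F, H, I are mutually adjacent (a clique of size 5), so at least 5 colors are needed.
So 4 colors are not enough.

No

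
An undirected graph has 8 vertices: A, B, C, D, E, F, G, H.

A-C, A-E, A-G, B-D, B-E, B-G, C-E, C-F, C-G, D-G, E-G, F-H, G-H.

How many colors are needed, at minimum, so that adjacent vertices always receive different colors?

4

A, C, E, G are pairwise adjacent (a clique of size 4), so at least 4 colors are needed.
4 colors suffice: color 1 → {F, G}; color 2 → {B, C, H}; color 3 → {D, E}; color 4 → {A}. No two adjacent vertices share a color.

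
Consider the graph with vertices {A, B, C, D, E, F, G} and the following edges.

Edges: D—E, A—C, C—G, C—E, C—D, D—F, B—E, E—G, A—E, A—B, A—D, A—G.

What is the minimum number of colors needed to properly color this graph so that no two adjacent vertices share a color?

4

A, C, E, G form a clique, so at least 4 colors are needed.
4 colors suffice: color 1 → {A, F}; color 2 → {E}; color 3 → {B, C}; color 4 → {D, G}. No two adjacent vertices share a color.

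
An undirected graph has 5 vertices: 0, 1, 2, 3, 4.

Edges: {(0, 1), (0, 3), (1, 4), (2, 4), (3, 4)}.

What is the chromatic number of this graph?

2

0 and 3 are adjacent, so at least 2 colors are needed.
One proper 2-coloring: 0=a, 1=b, 2=b, 3=b, 4=a. No two adjacent vertices share a color.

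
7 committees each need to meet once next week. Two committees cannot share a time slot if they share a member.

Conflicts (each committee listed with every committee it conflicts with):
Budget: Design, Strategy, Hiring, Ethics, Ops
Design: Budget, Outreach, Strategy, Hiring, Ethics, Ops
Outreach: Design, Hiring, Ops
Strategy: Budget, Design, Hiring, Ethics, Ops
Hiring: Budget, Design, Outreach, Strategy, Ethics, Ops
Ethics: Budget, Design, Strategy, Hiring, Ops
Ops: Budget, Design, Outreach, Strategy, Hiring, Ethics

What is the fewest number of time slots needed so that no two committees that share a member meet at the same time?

Budget, Design, Strategy, Hiring, Ethics, Ops pairwise conflict, so at least 6 time slots are needed.
6 time slots suffice: time slot 1 → {Ops}; time slot 2 → {Design}; time slot 3 → {Hiring}; time slot 4 → {Outreach, Strategy}; time slot 5 → {Ethics}; time slot 6 → {Budget}. No two conflicting committees share a time slot.

6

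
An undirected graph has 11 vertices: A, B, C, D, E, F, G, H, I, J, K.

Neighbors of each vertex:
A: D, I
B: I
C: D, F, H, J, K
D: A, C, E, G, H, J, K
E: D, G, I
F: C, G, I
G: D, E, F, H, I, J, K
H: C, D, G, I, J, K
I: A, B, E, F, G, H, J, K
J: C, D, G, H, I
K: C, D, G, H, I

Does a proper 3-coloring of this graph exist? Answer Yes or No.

No

D, G, H, K are mutually adjacent (a clique of size 4), so at least 4 colors are needed.
So 3 colors are not enough.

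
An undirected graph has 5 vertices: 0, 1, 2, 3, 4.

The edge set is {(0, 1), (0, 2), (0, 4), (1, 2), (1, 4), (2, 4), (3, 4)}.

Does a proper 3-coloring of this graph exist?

0, 1, 2, 4 form a clique, so at least 4 colors are needed.
So 3 colors are not enough.

No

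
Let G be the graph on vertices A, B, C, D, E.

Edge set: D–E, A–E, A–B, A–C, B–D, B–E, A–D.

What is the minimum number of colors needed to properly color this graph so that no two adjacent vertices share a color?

4

A, B, D, E are pairwise adjacent (a clique of size 4), so at least 4 colors are needed.
4 colors suffice: color red → {A}; color blue → {C, D}; color green → {B}; color yellow → {E}. No two adjacent vertices share a color.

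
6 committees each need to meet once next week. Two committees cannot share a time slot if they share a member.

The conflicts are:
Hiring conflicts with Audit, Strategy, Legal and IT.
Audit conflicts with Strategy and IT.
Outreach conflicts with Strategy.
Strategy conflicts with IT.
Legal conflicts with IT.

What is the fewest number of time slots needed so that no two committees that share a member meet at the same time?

4

Hiring, Audit, Strategy, IT are mutually in conflict, so at least 4 time slots are needed.
A valid assignment using 4 time slots: Hiring=3, Audit=4, Outreach=2, Strategy=1, Legal=1, IT=2. Each listed conflict is separated.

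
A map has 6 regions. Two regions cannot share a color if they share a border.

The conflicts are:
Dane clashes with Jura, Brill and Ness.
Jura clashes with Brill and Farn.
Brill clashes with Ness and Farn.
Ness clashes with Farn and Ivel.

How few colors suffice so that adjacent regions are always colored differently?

Dane, Jura, Brill all conflict with each other, so at least 3 colors are needed.
One proper 3-coloring: Dane=3, Jura=1, Brill=2, Ness=1, Farn=3, Ivel=2. Each listed conflict is separated.

3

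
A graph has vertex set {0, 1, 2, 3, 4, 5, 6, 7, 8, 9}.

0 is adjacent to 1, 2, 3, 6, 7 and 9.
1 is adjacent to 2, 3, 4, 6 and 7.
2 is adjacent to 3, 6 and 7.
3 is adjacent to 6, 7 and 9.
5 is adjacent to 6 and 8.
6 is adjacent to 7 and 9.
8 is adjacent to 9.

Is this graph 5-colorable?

No

0, 1, 2, 3, 6, 7 are pairwise adjacent (a clique of size 6), so at least 6 colors are needed.
So 5 colors are not enough.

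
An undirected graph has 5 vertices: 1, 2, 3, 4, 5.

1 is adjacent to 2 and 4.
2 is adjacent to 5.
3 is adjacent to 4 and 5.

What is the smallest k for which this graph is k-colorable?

The cycle 3-5-2-1-4-3 has odd length 5, so it cannot be 2-colored; at least 3 colors are needed.
One proper 3-coloring: 1=b, 2=a, 3=c, 4=a, 5=b. Every edge joins two different colors.

3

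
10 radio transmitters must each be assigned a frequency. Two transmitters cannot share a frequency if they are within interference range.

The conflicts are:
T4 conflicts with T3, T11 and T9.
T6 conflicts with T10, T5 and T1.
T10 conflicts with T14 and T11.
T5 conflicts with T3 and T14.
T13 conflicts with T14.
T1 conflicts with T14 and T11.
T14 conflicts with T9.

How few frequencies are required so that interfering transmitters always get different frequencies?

The cycle T4-T11-T1-T14-T9-T4 has odd length 5, so it cannot be 2-colored; at least 3 frequencies are needed.
3 frequencies suffice: frequency 1 → {T6, T3, T14, T11}; frequency 2 → {T4, T10, T5, T13, T1}; frequency 3 → {T9}. Each listed conflict is separated.

3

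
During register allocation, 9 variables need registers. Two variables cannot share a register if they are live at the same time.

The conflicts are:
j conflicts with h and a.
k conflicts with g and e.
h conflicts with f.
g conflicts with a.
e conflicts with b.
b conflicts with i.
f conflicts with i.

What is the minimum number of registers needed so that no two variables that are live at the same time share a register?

3

The cycle i-b-e-k-g-a-j-h-f-i has odd length 9, so it cannot be 2-colored; at least 3 registers are needed.
3 registers suffice: register 1 → {j, g, e, i}; register 2 → {k, a, b, f}; register 3 → {h}. Every pair that conflicts lands in different registers.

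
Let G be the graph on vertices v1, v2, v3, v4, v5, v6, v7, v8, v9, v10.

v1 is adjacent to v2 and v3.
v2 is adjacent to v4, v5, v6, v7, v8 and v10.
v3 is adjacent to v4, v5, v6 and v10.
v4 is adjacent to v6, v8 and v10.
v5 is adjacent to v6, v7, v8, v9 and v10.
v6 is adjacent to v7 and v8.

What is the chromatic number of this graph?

v2, v4, v6, v8 form a clique, so at least 4 colors are needed.
4 colors suffice: v1=B, v2=R, v3=R, v4=B, v5=B, v6=G, v7=Y, v8=Y, v9=R, v10=G. Each edge has distinct colors on its endpoints.

4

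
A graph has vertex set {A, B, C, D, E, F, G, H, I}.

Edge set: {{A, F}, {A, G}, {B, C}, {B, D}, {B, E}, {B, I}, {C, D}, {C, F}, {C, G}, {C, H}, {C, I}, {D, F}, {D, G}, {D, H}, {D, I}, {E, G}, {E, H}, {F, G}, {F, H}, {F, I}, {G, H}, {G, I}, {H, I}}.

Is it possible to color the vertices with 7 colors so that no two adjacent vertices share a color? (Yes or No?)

The chromatic number is 6. C, D, F, G, H, I are pairwise adjacent (a clique of size 6), so at least 6 colors are needed.
6 colors suffice: color 1 → {B, G}; color 2 → {E, F}; color 3 → {A, D}; color 4 → {C}; color 5 → {I}; color 6 → {H}.
Since 7 ≥ 6, a proper 7-coloring certainly exists.

Yes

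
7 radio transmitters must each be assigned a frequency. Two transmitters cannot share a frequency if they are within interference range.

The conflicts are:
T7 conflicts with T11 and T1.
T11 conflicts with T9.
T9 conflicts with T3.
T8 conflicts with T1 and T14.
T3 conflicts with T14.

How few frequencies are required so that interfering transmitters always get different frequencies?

The cycle T3-T14-T8-T1-T7-T11-T9-T3 has odd length 7, so it cannot be 2-colored; at least 3 frequencies are needed.
3 frequencies suffice: frequency 1 → {T11, T3, T1}; frequency 2 → {T7, T9, T8}; frequency 3 → {T14}. Every pair that conflicts lands in different frequencies.

3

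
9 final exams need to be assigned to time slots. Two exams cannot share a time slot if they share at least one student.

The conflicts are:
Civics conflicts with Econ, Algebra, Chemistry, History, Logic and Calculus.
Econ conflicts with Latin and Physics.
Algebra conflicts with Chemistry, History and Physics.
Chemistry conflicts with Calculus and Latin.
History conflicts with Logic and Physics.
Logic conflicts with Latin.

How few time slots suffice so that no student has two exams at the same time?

Algebra, History, Physics all conflict with each other, so at least 3 time slots are needed.
3 time slots suffice: time slot 1 → {Civics, Latin, Physics}; time slot 2 → {Econ, Algebra, Logic, Calculus}; time slot 3 → {Chemistry, History}. No two conflicting exams share a time slot.

3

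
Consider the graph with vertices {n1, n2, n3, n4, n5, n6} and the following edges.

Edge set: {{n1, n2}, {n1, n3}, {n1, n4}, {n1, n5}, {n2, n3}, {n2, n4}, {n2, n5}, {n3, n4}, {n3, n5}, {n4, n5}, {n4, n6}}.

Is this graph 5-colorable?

Yes

The chromatic number is 5. n1, n2, n3, n4, n5 are pairwise adjacent (a clique of size 5), so at least 5 colors are needed.
5 colors suffice: color 1 → {n4}; color 2 → {n1, n6}; color 3 → {n5}; color 4 → {n2}; color 5 → {n3}.
That is already a proper 5-coloring.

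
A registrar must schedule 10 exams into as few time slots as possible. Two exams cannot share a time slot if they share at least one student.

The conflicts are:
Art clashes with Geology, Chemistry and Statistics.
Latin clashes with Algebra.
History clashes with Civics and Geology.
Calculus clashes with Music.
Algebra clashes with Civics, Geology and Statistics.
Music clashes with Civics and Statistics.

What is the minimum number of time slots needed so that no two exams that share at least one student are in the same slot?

Algebra and Civics conflict, so at least 2 time slots are needed.
Using 2 time slots: Art=1, Latin=2, History=1, Calculus=2, Algebra=1, Music=1, Civics=2, Geology=2, Chemistry=2, Statistics=2. Each listed conflict is separated.

2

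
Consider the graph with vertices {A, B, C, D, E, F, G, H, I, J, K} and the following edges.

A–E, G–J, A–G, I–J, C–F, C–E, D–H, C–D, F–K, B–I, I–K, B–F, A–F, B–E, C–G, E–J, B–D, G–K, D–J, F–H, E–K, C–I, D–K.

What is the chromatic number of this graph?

2

C and I are adjacent, so at least 2 colors are needed.
2 colors suffice: A=1, B=1, C=1, D=2, E=2, F=2, G=2, H=1, I=2, J=1, K=1. Every edge joins two different colors.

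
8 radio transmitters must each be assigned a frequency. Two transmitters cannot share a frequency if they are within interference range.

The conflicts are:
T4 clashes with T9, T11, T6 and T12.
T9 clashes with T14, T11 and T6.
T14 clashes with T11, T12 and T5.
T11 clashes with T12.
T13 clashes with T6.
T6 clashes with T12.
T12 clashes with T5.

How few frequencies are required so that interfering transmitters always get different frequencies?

3

T4, T6, T12 are mutually in conflict, so at least 3 frequencies are needed.
Using 3 frequencies: T4=2, T9=1, T14=2, T11=3, T13=1, T6=3, T12=1, T5=3. No two conflicting transmitters share a frequency.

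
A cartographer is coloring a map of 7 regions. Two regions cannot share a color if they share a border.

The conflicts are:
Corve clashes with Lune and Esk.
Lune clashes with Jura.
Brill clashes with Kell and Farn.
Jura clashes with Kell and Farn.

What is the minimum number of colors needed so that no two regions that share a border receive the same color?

Jura and Farn conflict, so at least 2 colors are needed.
One proper 2-coloring: Corve=1, Lune=2, Brill=1, Jura=1, Kell=2, Esk=2, Farn=2. Each listed conflict is separated.

2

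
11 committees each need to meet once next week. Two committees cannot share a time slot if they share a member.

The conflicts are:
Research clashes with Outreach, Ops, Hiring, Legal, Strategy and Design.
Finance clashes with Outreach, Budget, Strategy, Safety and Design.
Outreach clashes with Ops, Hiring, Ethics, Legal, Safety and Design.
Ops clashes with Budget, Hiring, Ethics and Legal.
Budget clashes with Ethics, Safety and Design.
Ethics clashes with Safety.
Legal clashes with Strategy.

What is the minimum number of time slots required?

4

Research, Outreach, Ops, Legal pairwise conflict, so at least 4 time slots are needed.
A valid assignment using 4 time slots: Research=3, Finance=2, Outreach=1, Ops=2, Budget=1, Hiring=4, Ethics=4, Legal=4, Strategy=1, Safety=3, Design=4. Each listed conflict is separated.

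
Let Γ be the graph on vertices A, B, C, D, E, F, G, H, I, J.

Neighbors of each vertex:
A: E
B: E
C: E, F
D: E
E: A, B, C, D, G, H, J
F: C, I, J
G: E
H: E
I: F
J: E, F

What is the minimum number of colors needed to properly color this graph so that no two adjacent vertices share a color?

2

B and E are adjacent, so at least 2 colors are needed.
A valid assignment using 2 colors: A=blue, B=blue, C=blue, D=blue, E=red, F=red, G=blue, H=blue, I=blue, J=blue. Every edge joins two different colors.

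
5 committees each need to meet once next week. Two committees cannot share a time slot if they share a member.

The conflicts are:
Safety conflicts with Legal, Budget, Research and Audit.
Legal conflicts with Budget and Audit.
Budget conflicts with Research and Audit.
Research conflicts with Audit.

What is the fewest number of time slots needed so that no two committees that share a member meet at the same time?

4

Safety, Legal, Budget, Audit all conflict with each other, so at least 4 time slots are needed.
Using 4 time slots: Safety=3, Legal=4, Budget=2, Research=4, Audit=1. No two conflicting committees share a time slot.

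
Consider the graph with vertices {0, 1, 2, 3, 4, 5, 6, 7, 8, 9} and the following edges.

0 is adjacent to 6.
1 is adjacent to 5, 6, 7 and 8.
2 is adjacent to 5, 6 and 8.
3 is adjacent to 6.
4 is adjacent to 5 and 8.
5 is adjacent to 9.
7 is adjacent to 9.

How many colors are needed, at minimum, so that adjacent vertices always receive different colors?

2

0 and 6 are adjacent, so at least 2 colors are needed.
2 colors suffice: 0=a, 1=a, 2=a, 3=a, 4=a, 5=b, 6=b, 7=b, 8=b, 9=a. Every edge joins two different colors.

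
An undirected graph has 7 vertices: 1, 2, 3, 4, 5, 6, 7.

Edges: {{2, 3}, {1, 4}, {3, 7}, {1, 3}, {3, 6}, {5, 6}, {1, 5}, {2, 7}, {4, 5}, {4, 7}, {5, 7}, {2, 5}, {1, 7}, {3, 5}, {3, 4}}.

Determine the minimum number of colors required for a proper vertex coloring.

5

1, 3, 4, 5, 7 are pairwise adjacent (a clique of size 5), so at least 5 colors are needed.
5 colors suffice: color red → {5}; color blue → {3}; color green → {6, 7}; color yellow → {2, 4}; color purple → {1}. Every edge joins two different colors.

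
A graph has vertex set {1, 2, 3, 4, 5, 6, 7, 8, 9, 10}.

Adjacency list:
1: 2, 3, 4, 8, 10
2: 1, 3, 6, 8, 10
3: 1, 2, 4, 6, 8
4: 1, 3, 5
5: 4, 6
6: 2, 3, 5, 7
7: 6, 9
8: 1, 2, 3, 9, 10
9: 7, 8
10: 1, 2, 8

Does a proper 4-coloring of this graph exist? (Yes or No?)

The chromatic number is 4. 1, 2, 8, 10 form a clique, so at least 4 colors are needed.
4 colors suffice: color red → {4, 6, 8}; color blue → {1, 5, 7}; color green → {2, 9}; color yellow → {3, 10}.
That is already a proper 4-coloring.

Yes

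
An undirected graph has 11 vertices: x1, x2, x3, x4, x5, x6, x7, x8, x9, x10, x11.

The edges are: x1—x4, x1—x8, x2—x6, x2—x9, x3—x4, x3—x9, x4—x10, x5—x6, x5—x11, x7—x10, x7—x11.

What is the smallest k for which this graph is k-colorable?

3

The cycle x11-x5-x6-x2-x9-x3-x4-x10-x7-x11 has odd length 9, so it cannot be 2-colored; at least 3 colors are needed.
3 colors suffice: color red → {x4, x6, x8, x9, x11}; color blue → {x1, x2, x3, x5, x10}; color green → {x7}. Every edge joins two different colors.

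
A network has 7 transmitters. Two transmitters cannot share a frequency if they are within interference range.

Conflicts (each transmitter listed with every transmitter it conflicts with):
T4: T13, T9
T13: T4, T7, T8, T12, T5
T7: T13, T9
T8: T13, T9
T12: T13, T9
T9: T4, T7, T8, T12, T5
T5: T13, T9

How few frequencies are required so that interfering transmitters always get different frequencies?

2

T13 and T12 conflict, so at least 2 frequencies are needed.
2 frequencies suffice: frequency 1 → {T13, T9}; frequency 2 → {T4, T7, T8, T12, T5}. Every pair that conflicts lands in different frequencies.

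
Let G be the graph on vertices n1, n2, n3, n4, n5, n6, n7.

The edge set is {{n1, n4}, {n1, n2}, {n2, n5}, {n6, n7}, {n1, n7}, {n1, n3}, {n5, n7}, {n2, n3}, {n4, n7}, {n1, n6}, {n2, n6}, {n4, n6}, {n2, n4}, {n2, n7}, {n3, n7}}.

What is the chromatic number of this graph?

n1, n2, n4, n6, n7 form a clique, so at least 5 colors are needed.
5 colors suffice: n1=3, n2=2, n3=4, n4=4, n5=3, n6=5, n7=1. Each edge has distinct colors on its endpoints.

5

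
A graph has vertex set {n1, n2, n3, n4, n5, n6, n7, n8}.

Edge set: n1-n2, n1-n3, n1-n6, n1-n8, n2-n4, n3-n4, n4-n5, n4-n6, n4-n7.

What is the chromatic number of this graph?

2

n4 and n7 are adjacent, so at least 2 colors are needed.
2 colors suffice: color red → {n1, n4}; color blue → {n2, n3, n5, n6, n7, n8}. No two adjacent vertices share a color.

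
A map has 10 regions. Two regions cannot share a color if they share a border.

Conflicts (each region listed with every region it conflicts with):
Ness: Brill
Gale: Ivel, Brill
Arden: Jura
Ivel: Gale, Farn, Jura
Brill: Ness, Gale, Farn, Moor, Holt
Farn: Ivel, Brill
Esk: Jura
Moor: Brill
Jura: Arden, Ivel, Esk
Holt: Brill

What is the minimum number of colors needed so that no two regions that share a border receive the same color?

Ness and Brill conflict, so at least 2 colors are needed.
2 colors suffice: color 1 → {Arden, Ivel, Brill, Esk}; color 2 → {Ness, Gale, Farn, Moor, Jura, Holt}. Each listed conflict is separated.

2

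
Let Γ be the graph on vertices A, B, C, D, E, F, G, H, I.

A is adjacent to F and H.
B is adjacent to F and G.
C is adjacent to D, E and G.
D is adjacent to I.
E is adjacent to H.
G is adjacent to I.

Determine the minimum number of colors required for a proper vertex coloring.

3

The cycle A-F-B-G-C-E-H-A has odd length 7, so it cannot be 2-colored; at least 3 colors are needed.
3 colors suffice: color 1 → {D, F, G, H}; color 2 → {A, B, C, I}; color 3 → {E}. Each edge has distinct colors on its endpoints.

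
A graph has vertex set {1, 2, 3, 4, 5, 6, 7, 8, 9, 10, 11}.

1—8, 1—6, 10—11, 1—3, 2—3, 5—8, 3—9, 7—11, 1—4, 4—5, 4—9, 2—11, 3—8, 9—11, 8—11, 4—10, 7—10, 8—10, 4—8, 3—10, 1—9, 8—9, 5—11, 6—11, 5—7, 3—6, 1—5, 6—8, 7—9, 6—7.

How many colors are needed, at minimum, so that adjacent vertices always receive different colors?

1, 3, 6, 8 are mutually adjacent (a clique of size 4), so at least 4 colors are needed.
4 colors suffice: color a → {2, 7, 8}; color b → {1, 11}; color c → {5, 6, 9, 10}; color d → {3, 4}. Every edge joins two different colors.

4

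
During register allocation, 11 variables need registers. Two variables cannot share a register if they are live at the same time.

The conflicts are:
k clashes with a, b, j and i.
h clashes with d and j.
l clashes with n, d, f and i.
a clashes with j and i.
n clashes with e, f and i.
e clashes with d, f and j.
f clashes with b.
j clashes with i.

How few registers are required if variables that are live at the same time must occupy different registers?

k, a, j, i are mutually in conflict, so at least 4 registers are needed.
A valid assignment using 4 registers: k=3, h=1, l=3, a=4, n=2, e=1, d=2, f=4, b=1, j=2, i=1. No two conflicting variables share a register.

4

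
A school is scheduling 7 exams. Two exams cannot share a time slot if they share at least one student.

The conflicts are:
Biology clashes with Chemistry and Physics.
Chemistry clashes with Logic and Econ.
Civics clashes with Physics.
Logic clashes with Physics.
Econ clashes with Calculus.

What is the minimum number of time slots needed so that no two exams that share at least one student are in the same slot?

2

Chemistry and Logic conflict, so at least 2 time slots are needed.
2 time slots suffice: time slot 1 → {Chemistry, Physics, Calculus}; time slot 2 → {Biology, Civics, Logic, Econ}. Each listed conflict is separated.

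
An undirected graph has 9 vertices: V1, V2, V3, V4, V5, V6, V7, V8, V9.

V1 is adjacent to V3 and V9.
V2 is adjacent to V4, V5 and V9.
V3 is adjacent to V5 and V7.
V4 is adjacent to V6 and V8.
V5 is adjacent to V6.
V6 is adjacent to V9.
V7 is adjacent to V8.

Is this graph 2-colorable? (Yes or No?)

The cycle V3-V1-V9-V2-V5-V3 has odd length 5, so it cannot be 2-colored; at least 3 colors are needed.
So 2 colors are not enough.

No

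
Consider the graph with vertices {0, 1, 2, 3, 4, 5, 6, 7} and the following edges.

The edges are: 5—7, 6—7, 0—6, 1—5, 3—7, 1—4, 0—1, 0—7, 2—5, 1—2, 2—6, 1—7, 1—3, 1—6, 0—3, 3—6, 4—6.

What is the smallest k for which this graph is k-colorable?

0, 1, 3, 6, 7 are mutually adjacent (a clique of size 5), so at least 5 colors are needed.
5 colors suffice: color red → {1}; color blue → {5, 6}; color green → {2, 4, 7}; color yellow → {0}; color purple → {3}. Each edge has distinct colors on its endpoints.

5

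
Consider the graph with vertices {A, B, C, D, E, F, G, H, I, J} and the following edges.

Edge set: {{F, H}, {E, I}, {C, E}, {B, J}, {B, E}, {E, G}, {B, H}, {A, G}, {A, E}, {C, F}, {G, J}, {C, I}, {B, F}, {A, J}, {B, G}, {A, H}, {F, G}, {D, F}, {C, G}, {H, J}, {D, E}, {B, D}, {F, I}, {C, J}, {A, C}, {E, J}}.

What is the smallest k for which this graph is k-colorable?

A, C, E, G, J form a clique, so at least 5 colors are needed.
5 colors suffice: color red → {E, F}; color blue → {D, G, H, I}; color green → {B, C}; color yellow → {J}; color purple → {A}. Each edge has distinct colors on its endpoints.

5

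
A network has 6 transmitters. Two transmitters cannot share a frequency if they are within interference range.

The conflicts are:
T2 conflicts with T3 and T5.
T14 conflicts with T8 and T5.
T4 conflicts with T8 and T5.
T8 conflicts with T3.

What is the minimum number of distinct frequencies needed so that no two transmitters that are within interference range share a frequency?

The cycle T8-T14-T5-T2-T3-T8 has odd length 5, so it cannot be 2-colored; at least 3 frequencies are needed.
3 frequencies suffice: frequency 1 → {T8, T5}; frequency 2 → {T2, T14, T4}; frequency 3 → {T3}. Every pair that conflicts lands in different frequencies.

3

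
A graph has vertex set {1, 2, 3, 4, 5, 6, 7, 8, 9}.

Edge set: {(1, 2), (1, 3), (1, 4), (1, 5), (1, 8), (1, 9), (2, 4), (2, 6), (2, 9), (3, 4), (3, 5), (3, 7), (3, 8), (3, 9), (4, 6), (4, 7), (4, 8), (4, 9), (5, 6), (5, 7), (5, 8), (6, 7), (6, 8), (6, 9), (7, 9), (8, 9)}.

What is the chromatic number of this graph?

5

1, 3, 4, 8, 9 are mutually adjacent (a clique of size 5), so at least 5 colors are needed.
5 colors suffice: color a → {4, 5}; color b → {9}; color c → {1, 6}; color d → {2, 3}; color e → {7, 8}. No two adjacent vertices share a color.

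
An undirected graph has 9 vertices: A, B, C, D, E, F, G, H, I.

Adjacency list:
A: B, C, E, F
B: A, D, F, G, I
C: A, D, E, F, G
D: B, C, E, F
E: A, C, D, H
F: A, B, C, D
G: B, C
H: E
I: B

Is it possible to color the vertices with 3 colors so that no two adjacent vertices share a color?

The chromatic number is 3. C, D, E are pairwise adjacent, so at least 3 colors are needed.
3 colors suffice: A=3, B=1, C=1, D=3, E=2, F=2, G=2, H=1, I=2.
That is already a proper 3-coloring.

Yes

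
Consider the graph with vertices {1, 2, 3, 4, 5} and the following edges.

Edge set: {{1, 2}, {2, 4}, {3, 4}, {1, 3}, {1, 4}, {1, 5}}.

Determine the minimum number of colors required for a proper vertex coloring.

3

1, 3, 4 are mutually adjacent, so at least 3 colors are needed.
3 colors suffice: 1=red, 2=green, 3=green, 4=blue, 5=blue. Every edge joins two different colors.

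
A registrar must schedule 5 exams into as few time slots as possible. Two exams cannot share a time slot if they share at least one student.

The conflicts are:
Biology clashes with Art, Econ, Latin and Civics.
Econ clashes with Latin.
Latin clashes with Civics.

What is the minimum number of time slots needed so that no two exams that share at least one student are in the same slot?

3

Biology, Latin, Civics are mutually in conflict, so at least 3 time slots are needed.
3 time slots suffice: time slot 1 → {Biology}; time slot 2 → {Art, Latin}; time slot 3 → {Econ, Civics}. No two conflicting exams share a time slot.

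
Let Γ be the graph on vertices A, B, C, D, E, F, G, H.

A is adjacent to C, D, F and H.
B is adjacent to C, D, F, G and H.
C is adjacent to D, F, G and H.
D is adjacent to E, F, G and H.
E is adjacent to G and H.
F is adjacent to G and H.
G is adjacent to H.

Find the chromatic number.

B, C, D, F, G, H are mutually adjacent (a clique of size 6), so at least 6 colors are needed.
A valid assignment using 6 colors: A=3, B=6, C=4, D=1, E=4, F=5, G=3, H=2. No two adjacent vertices share a color.

6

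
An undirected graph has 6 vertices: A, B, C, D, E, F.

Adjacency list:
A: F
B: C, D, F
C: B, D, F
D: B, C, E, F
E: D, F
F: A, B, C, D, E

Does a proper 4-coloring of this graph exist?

Yes

The chromatic number is 4. B, C, D, F form a clique, so at least 4 colors are needed.
4 colors suffice: color 1 → {F}; color 2 → {A, D}; color 3 → {C, E}; color 4 → {B}.
That is already a proper 4-coloring.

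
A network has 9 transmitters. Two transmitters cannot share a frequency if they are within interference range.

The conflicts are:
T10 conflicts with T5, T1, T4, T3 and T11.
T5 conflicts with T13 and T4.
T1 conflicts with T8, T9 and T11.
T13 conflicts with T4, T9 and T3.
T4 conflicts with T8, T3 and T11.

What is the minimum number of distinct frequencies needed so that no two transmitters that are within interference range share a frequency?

3

T10, T4, T11 pairwise conflict, so at least 3 frequencies are needed.
3 frequencies suffice: frequency 1 → {T1, T4}; frequency 2 → {T10, T13, T8}; frequency 3 → {T5, T9, T3, T11}. Every pair that conflicts lands in different frequencies.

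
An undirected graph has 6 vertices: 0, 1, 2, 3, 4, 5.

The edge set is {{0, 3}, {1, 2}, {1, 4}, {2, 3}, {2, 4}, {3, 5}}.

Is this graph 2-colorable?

1, 2, 4 form a triangle, so at least 3 colors are needed.
So 2 colors are not enough.

No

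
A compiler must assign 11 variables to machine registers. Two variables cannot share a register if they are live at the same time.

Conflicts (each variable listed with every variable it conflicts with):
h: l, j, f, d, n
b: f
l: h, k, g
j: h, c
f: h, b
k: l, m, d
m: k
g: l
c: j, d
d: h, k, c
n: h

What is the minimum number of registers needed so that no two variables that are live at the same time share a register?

l and k conflict, so at least 2 registers are needed.
2 registers suffice: h=1, b=1, l=2, j=2, f=2, k=1, m=2, g=1, c=1, d=2, n=2. Each listed conflict is separated.

2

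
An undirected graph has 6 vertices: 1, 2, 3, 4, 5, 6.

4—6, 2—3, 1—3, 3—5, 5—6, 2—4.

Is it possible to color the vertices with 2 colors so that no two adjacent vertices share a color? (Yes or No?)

The cycle 4-2-3-5-6-4 has odd length 5, so it cannot be 2-colored; at least 3 colors are needed.
So 2 colors are not enough.

No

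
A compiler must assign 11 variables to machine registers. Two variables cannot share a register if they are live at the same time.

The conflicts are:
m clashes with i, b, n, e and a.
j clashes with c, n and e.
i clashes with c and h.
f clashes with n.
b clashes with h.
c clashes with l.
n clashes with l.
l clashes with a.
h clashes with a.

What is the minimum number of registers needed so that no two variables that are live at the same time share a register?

3

The cycle a-h-i-c-l-a has odd length 5, so it cannot be 2-colored; at least 3 registers are needed.
3 registers suffice: register 1 → {m, j, f, l, h}; register 2 → {i, b, n, e, a}; register 3 → {c}. Each listed conflict is separated.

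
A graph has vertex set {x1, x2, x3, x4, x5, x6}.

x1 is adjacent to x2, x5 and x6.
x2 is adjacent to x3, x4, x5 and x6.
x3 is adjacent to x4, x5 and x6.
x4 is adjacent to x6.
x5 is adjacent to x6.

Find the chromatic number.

4

x1, x2, x5, x6 are mutually adjacent (a clique of size 4), so at least 4 colors are needed.
4 colors suffice: color red → {x6}; color blue → {x2}; color green → {x4, x5}; color yellow → {x1, x3}. Each edge has distinct colors on its endpoints.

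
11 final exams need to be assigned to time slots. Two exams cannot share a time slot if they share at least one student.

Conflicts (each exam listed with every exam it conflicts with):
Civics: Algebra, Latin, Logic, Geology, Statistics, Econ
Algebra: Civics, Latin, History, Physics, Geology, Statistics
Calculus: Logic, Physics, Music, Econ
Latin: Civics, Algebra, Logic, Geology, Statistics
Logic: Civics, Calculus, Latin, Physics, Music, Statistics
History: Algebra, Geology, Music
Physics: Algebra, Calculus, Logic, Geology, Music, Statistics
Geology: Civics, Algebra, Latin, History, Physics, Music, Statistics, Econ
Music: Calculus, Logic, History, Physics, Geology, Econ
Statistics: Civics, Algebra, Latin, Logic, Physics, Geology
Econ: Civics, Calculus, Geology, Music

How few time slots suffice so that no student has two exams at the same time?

Civics, Algebra, Latin, Geology, Statistics are mutually in conflict, so at least 5 time slots are needed.
A valid assignment using 5 time slots: Civics=3, Algebra=4, Calculus=4, Latin=5, Logic=1, History=3, Physics=3, Geology=1, Music=2, Statistics=2, Econ=5. Every pair that conflicts lands in different time slots.

5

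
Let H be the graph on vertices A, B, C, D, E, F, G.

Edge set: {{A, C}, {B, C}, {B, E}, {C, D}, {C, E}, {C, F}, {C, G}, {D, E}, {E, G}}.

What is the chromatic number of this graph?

3

C, E, G are pairwise adjacent, so at least 3 colors are needed.
One proper 3-coloring: A=blue, B=green, C=red, D=green, E=blue, F=blue, G=green. No two adjacent vertices share a color.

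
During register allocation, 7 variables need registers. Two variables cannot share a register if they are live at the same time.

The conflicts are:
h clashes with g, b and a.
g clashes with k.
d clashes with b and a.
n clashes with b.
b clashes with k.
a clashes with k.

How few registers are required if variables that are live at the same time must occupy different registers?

d and b conflict, so at least 2 registers are needed.
2 registers suffice: register 1 → {g, b, a}; register 2 → {h, d, n, k}. Every pair that conflicts lands in different registers.

2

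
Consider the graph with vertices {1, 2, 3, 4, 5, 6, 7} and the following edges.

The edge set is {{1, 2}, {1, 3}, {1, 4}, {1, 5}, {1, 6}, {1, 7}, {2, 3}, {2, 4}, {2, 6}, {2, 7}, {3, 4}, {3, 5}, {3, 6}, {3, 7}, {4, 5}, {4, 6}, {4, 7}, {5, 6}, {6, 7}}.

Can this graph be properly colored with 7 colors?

The chromatic number is 6. 1, 2, 3, 4, 6, 7 are mutually adjacent (a clique of size 6), so at least 6 colors are needed.
6 colors suffice: color a → {4}; color b → {1}; color c → {6}; color d → {3}; color e → {2, 5}; color f → {7}.
Since 7 ≥ 6, a proper 7-coloring certainly exists.

Yes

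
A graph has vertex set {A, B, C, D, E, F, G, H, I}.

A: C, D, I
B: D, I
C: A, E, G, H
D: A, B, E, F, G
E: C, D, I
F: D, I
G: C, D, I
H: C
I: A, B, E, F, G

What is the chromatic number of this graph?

2

G and I are adjacent, so at least 2 colors are needed.
2 colors suffice: A=2, B=2, C=1, D=1, E=2, F=2, G=2, H=2, I=1. No two adjacent vertices share a color.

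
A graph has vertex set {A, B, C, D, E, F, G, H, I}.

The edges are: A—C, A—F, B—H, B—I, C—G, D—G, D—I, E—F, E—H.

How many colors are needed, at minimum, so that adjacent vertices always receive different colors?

3

The cycle A-C-G-D-I-B-H-E-F-A has odd length 9, so it cannot be 2-colored; at least 3 colors are needed.
One proper 3-coloring: A=red, B=blue, C=blue, D=blue, E=green, F=blue, G=red, H=red, I=red. No two adjacent vertices share a color.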